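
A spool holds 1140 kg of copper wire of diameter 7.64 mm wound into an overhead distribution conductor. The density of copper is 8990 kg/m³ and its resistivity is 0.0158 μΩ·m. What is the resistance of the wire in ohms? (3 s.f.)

0.953 Ω

ρ = 0.0158 μΩ·m = 1.58×10^-8 Ω·m
A = π(d/2)² = π(3.8200e-03 m)² = 4.5843e-05 m²
L = m/(density·A) = 1140/(8990×4.5843e-05) = 2766 m
R = ρL/A = (1.58×10^-8)(2766)/(4.5843e-05) = 0.953 Ω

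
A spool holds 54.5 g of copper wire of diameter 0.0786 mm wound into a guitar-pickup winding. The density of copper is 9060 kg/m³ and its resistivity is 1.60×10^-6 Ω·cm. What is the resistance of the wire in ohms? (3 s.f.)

ρ = 1.60×10^-6 Ω·cm = 1.60×10^-8 Ω·m
A = π(d/2)² = π(3.9300e-05 m)² = 4.8522e-09 m²
L = m/(density·A) = 0.0545/(9060×4.8522e-09) = 1240 m
R = ρL/A = (1.60×10^-8)(1240)/(4.8522e-09) = 4090 Ω

4090 Ω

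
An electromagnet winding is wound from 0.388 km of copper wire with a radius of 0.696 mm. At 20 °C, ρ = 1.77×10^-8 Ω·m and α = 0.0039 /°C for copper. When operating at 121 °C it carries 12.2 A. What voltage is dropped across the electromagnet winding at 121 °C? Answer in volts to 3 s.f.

76.7 V

A = πr² = π(6.9600e-04 m)² = 1.522e-06 m²
R₍20₎ = ρL/A = (1.77×10^-8)(388)/(1.522e-06) = 4.513 Ω
R₍121₎ = R₍20₎(1 + αΔT) = 4.513 × (1 + 0.0039×101) = 6.29 Ω
V = IR = 12.2 × 6.29 = 76.7 V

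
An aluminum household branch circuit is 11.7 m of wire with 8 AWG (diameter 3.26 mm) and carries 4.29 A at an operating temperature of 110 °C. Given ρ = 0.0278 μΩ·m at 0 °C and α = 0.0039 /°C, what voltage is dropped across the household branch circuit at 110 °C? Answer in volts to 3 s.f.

ρ = 0.0278 μΩ·m = 2.78×10^-8 Ω·m
A = π(3.26/2 mm)² = π(1.6300e-03 m)² = 8.347e-06 m²
R₍0₎ = ρL/A = (2.78×10^-8)(11.7)/(8.347e-06) = 0.03897 Ω
R₍110₎ = R₍0₎(1 + αΔT) = 0.03897 × (1 + 0.0039×110) = 0.05568 Ω
V = IR = 4.29 × 0.05568 = 0.239 V

0.239 V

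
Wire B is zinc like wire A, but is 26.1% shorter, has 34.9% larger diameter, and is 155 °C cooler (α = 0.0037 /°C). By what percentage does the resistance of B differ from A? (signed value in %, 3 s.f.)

-82.7%

R ∝ ρL/d² with ρ ∝ (1+αΔT), so R_B/R_A = (1 − 26.1/100) × (1 + 34.9/100)⁻² × (1 − 0.0037×155)
= 0.739 × 0.5495 × 0.4265 = 0.1732
(R_B − R_A)/R_A = 0.1732 − 1 = -82.7%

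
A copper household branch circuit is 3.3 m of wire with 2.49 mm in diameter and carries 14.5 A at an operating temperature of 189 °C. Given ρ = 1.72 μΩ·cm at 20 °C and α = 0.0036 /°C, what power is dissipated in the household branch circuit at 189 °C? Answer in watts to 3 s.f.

3.94 W

ρ = 1.72 μΩ·cm = 1.72×10^-8 Ω·m
A = π(d/2)² = π(1.2450e-03 m)² = 4.870e-06 m²
R₍20₎ = ρL/A = (1.72×10^-8)(3.3)/(4.870e-06) = 0.01166 Ω
R₍189₎ = R₍20₎(1 + αΔT) = 0.01166 × (1 + 0.0036×169) = 0.01875 Ω
P = I²R = (14.5)² × 0.01875 = 3.94 W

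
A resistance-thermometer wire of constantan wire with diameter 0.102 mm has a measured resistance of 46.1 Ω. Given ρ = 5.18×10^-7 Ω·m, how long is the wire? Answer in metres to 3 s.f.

A = π(d/2)² = π(5.1000e-05 m)² = 8.171e-09 m²
L = RA/ρ = (46.1)(8.171e-09)/(5.18×10^-7) = 0.727 m

0.727 m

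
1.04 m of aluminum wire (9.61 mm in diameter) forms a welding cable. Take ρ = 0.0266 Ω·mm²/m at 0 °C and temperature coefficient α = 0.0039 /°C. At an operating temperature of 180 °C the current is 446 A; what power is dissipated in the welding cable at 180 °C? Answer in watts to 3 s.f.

ρ = 0.0266 Ω·mm²/m = 2.66×10^-8 Ω·m
A = π(d/2)² = π(4.8050e-03 m)² = 7.253e-05 m²
R₍0₎ = ρL/A = (2.66×10^-8)(1.04)/(7.253e-05) = 3.814×10^-4 Ω
R₍180₎ = R₍0₎(1 + αΔT) = 3.814×10^-4 × (1 + 0.0039×180) = 6.491×10^-4 Ω
P = I²R = (446)² × 6.491×10^-4 = 129 W

129 W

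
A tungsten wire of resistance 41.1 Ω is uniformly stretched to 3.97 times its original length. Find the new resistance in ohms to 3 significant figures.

Volume constant ⇒ A' = A/k with k = 3.97. R' = ρ(kL)/(A/k) = k²R.
R' = 15.76 × 41.1 = 648 Ω

648 Ω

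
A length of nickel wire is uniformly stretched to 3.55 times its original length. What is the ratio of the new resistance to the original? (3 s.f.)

Volume constant ⇒ A' = A/k with k = 3.55. R' = ρ(kL)/(A/k) = k²R.
Factor = 12.6

12.6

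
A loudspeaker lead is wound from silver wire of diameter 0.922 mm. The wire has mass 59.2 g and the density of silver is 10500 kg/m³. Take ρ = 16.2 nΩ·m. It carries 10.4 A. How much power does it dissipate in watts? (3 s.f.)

ρ = 16.2 nΩ·m = 1.62×10^-8 Ω·m
A = π(d/2)² = π(4.6100e-04 m)² = 6.6765e-07 m²
L = m/(density·A) = 0.0592/(10500×6.6765e-07) = 8.445 m
R = ρL/A = (1.62×10^-8)(8.445)/(6.6765e-07) = 0.2049 Ω
P = I²R = (10.4)² × 0.2049 = 22.2 W

22.2 W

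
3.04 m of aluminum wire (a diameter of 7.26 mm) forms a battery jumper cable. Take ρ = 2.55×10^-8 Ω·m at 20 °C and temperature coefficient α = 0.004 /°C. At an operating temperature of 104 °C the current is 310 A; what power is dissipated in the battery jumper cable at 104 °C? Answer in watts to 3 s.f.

A = π(d/2)² = π(3.6300e-03 m)² = 4.140e-05 m²
R₍20₎ = ρL/A = (2.55×10^-8)(3.04)/(4.140e-05) = 0.001873 Ω
R₍104₎ = R₍20₎(1 + αΔT) = 0.001873 × (1 + 0.004×84) = 0.002502 Ω
P = I²R = (310)² × 0.002502 = 240 W

240 W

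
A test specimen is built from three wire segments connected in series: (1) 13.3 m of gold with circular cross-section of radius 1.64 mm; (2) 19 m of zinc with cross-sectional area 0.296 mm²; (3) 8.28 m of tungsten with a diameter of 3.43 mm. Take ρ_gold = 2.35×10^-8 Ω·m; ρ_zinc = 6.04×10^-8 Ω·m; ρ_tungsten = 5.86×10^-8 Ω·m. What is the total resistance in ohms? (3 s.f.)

3.97 Ω

Seg 1: A = πr² = π(1.6400e-03 m)² = 8.450e-06 m²
R_1 = (2.35×10^-8)(13.3)/(8.450e-06) = 0.03699 Ω
Seg 2: A = 0.296 mm² = 2.960e-07 m²
R_2 = (6.04×10^-8)(19)/(2.960e-07) = 3.877 Ω
Seg 3: A = π(d/2)² = π(1.7150e-03 m)² = 9.240e-06 m²
R_3 = (5.86×10^-8)(8.28)/(9.240e-06) = 0.05251 Ω
R_total = R_1 + R_2 + R_3 = 3.97 Ω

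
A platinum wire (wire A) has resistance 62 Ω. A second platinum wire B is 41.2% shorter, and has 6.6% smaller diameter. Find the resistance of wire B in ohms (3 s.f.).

R ∝ L/d², so R_B/R_A = (1 − 41.2/100) × (1 − 6.6/100)⁻²
= 0.588 × 1.146 = 0.674
R_B = 0.674 × 62 = 41.8 Ω

41.8 Ω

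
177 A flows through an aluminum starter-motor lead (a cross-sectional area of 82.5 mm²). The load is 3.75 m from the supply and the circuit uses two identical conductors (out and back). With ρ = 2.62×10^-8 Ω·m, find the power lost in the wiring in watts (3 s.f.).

A = 82.5 mm² = 8.250e-05 m²
Total conductor length (both ways) L = 2 × 3.75 = 7.5 m
R = ρL/A = (2.62×10^-8)(7.5)/(8.250e-05) = 0.002382 Ω
P = I²R = (177)² × 0.002382 = 74.6 W

74.6 W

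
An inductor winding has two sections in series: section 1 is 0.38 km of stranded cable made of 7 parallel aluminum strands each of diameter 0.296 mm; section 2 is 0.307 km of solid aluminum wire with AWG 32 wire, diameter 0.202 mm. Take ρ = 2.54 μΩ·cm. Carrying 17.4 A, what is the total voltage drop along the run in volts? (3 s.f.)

4580 V

ρ = 2.54 μΩ·cm = 2.54×10^-8 Ω·m
Section 1: A_strand = π(1.4800e-04)² = 6.881e-08 m²; R₁ = ρL/(N·A_s) = (2.54×10^-8)(380)/(7×6.881e-08) = 20.04 Ω
Section 2: A = π(0.202/2 mm)² = π(1.0100e-04 m)² = 3.205e-08 m²
R₂ = (2.54×10^-8)(307)/(3.205e-08) = 243.3 Ω
R = R₁ + R₂ = 263.4 Ω
V = IR = 17.4 × 263.4 = 4580 V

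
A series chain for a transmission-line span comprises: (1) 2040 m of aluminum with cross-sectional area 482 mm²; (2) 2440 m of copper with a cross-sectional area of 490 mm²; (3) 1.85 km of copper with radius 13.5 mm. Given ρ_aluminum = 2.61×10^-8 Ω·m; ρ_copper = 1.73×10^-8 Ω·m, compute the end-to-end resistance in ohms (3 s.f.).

0.253 Ω

Seg 1: A = 482 mm² = 4.820e-04 m²
R_1 = (2.61×10^-8)(2040)/(4.820e-04) = 0.1105 Ω
Seg 2: A = 490 mm² = 4.900e-04 m²
R_2 = (1.73×10^-8)(2440)/(4.900e-04) = 0.08615 Ω
Seg 3: A = πr² = π(1.3500e-02 m)² = 5.726e-04 m²
R_3 = (1.73×10^-8)(1850)/(5.726e-04) = 0.0559 Ω
R_total = R_1 + R_2 + R_3 = 0.253 Ω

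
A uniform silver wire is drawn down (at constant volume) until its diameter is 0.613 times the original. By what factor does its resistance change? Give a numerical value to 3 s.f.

Volume constant ⇒ L' = L/r² with r = 0.613. R' = ρL'/A' = ρ(L/r²)/(πr²d₀²/4) = R/r⁴.
Factor = 7.08

7.08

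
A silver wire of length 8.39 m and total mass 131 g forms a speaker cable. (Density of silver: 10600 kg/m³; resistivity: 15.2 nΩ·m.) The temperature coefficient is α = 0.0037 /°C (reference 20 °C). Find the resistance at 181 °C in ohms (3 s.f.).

ρ = 15.2 nΩ·m = 1.52×10^-8 Ω·m
A = m/(density·L) = 0.131/(10600×8.39) = 1.4730e-06 m²
R = ρL/A = (1.52×10^-8)(8.39)/(1.4730e-06) = 0.08658 Ω
R(181 °C) = 0.08658 × (1 + 0.0037×161) = 0.138 Ω

0.138 Ω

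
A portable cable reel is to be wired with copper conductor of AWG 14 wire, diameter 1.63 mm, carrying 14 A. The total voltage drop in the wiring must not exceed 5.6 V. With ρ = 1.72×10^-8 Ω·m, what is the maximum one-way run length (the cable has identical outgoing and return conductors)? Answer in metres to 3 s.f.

A = π(1.63/2 mm)² = π(8.1500e-04 m)² = 2.087e-06 m²
L_max = V_max·A/(2·ρI) = (5.6)(2.087e-06)/(2×1.72×10^-8×14) = 24.3 m

24.3 m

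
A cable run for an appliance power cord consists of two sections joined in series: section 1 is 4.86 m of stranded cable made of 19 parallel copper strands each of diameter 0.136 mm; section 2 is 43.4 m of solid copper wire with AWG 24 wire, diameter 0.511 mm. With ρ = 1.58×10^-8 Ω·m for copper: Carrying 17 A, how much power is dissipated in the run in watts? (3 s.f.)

1050 W

Section 1: A_strand = π(6.8000e-05)² = 1.453e-08 m²; R₁ = ρL/(N·A_s) = (1.58×10^-8)(4.86)/(19×1.453e-08) = 0.2782 Ω
Section 2: A = π(0.511/2 mm)² = π(2.5550e-04 m)² = 2.051e-07 m²
R₂ = (1.58×10^-8)(43.4)/(2.051e-07) = 3.344 Ω
R = R₁ + R₂ = 3.622 Ω
P = I²R = (17)² × 3.622 = 1050 W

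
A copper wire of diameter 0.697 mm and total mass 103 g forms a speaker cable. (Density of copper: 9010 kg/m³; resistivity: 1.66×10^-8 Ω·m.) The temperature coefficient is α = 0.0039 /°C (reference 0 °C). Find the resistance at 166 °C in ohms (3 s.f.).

A = π(d/2)² = π(3.4850e-04 m)² = 3.8155e-07 m²
L = m/(density·A) = 0.103/(9010×3.8155e-07) = 29.96 m
R = ρL/A = (1.66×10^-8)(29.96)/(3.8155e-07) = 1.303 Ω
R(166 °C) = 1.303 × (1 + 0.0039×166) = 2.15 Ω

2.15 Ω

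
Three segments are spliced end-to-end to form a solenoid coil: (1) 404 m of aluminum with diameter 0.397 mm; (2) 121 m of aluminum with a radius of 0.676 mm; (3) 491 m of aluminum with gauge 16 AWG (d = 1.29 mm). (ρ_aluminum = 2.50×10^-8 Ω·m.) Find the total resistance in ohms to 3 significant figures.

Seg 1: A = π(d/2)² = π(1.9850e-04 m)² = 1.238e-07 m²
R_1 = (2.50×10^-8)(404)/(1.238e-07) = 81.59 Ω
Seg 2: A = πr² = π(6.7600e-04 m)² = 1.436e-06 m²
R_2 = (2.50×10^-8)(121)/(1.436e-06) = 2.107 Ω
Seg 3: A = π(1.29/2 mm)² = π(6.4500e-04 m)² = 1.307e-06 m²
R_3 = (2.50×10^-8)(491)/(1.307e-06) = 9.392 Ω
R_total = R_1 + R_2 + R_3 = 93.1 Ω

93.1 Ω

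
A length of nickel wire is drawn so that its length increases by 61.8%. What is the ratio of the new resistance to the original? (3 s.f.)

2.62

k = 1 + 61.8/100 = 1.618; volume constant ⇒ A' = A/k, so R' = k²R.
Factor = 2.62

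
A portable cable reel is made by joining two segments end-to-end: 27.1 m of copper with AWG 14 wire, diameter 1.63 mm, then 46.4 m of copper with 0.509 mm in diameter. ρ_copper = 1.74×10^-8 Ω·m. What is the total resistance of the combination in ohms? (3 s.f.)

4.19 Ω

Segment 1: A = π(1.63/2 mm)² = π(8.1500e-04 m)² = 2.087e-06 m²
R₁ = ρL/A = (1.74×10^-8)(27.1)/(2.087e-06) = 0.226 Ω
Segment 2: A = π(d/2)² = π(2.5450e-04 m)² = 2.035e-07 m²
R₂ = (1.74×10^-8)(46.4)/(2.035e-07) = 3.968 Ω
R = R₁ + R₂ = 4.19 Ω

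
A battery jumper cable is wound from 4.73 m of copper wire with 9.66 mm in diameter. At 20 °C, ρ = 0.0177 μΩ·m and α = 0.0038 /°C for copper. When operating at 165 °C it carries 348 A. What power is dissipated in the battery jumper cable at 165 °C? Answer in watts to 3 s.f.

215 W

ρ = 0.0177 μΩ·m = 1.77×10^-8 Ω·m
A = π(d/2)² = π(4.8300e-03 m)² = 7.329e-05 m²
R₍20₎ = ρL/A = (1.77×10^-8)(4.73)/(7.329e-05) = 0.001142 Ω
R₍165₎ = R₍20₎(1 + αΔT) = 0.001142 × (1 + 0.0038×145) = 0.001772 Ω
P = I²R = (348)² × 0.001772 = 215 W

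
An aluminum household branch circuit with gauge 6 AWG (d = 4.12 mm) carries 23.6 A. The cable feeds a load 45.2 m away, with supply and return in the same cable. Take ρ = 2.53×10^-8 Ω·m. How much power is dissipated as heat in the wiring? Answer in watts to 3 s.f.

95.5 W

A = π(4.12/2 mm)² = π(2.0600e-03 m)² = 1.333e-05 m²
Total conductor length (both ways) L = 2 × 45.2 = 90.4 m
R = ρL/A = (2.53×10^-8)(90.4)/(1.333e-05) = 0.1716 Ω
P = I²R = (23.6)² × 0.1716 = 95.5 W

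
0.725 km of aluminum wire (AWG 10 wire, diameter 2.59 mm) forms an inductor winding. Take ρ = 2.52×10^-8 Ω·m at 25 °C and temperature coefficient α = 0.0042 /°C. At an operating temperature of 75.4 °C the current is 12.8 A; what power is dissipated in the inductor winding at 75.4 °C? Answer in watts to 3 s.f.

A = π(2.59/2 mm)² = π(1.2950e-03 m)² = 5.269e-06 m²
R₍25₎ = ρL/A = (2.52×10^-8)(725)/(5.269e-06) = 3.468 Ω
R₍75.4₎ = R₍25₎(1 + αΔT) = 3.468 × (1 + 0.0042×50.4) = 4.202 Ω
P = I²R = (12.8)² × 4.202 = 688 W

688 W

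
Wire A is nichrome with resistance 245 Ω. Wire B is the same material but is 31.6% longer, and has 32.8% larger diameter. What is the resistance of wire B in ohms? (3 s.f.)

R ∝ L/d², so R_B/R_A = (1 + 31.6/100) × (1 + 32.8/100)⁻²
= 1.316 × 0.567 = 0.7462
R_B = 0.7462 × 245 = 183 Ω

183 Ω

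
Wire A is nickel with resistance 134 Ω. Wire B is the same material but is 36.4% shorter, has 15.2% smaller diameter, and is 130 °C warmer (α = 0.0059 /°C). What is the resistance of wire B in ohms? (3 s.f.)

209 Ω

R ∝ ρL/d² with ρ ∝ (1+αΔT), so R_B/R_A = (1 − 36.4/100) × (1 − 15.2/100)⁻² × (1 + 0.0059×130)
= 0.636 × 1.391 × 1.767 = 1.563
R_B = 1.563 × 134 = 209 Ω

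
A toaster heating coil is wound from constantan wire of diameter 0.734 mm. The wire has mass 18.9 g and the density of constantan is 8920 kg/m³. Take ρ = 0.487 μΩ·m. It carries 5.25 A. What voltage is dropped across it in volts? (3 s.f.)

30.3 V

ρ = 0.487 μΩ·m = 4.87×10^-7 Ω·m
A = π(d/2)² = π(3.6700e-04 m)² = 4.2314e-07 m²
L = m/(density·A) = 0.0189/(8920×4.2314e-07) = 5.007 m
R = ρL/A = (4.87×10^-7)(5.007)/(4.2314e-07) = 5.763 Ω
V = IR = 5.25 × 5.763 = 30.3 V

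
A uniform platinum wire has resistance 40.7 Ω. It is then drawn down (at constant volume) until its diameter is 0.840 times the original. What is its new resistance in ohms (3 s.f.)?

81.7 Ω

Volume constant ⇒ L' = L/r² with r = 0.84. R' = ρL'/A' = ρ(L/r²)/(πr²d₀²/4) = R/r⁴.
R' = 2.009 × 40.7 = 81.7 Ω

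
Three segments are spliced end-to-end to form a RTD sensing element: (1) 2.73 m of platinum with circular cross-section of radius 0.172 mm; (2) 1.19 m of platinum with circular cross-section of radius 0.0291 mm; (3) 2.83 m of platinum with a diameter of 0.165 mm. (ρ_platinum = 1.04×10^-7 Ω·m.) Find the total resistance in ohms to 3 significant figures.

Seg 1: A = πr² = π(1.7200e-04 m)² = 9.294e-08 m²
R_1 = (1.04×10^-7)(2.73)/(9.294e-08) = 3.055 Ω
Seg 2: A = πr² = π(2.9100e-05 m)² = 2.660e-09 m²
R_2 = (1.04×10^-7)(1.19)/(2.660e-09) = 46.52 Ω
Seg 3: A = π(d/2)² = π(8.2500e-05 m)² = 2.138e-08 m²
R_3 = (1.04×10^-7)(2.83)/(2.138e-08) = 13.76 Ω
R_total = R_1 + R_2 + R_3 = 63.3 Ω

63.3 Ω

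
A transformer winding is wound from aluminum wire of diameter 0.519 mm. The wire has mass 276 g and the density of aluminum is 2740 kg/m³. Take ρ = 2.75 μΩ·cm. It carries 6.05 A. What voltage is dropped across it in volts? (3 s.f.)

374 V

ρ = 2.75 μΩ·cm = 2.75×10^-8 Ω·m
A = π(d/2)² = π(2.5950e-04 m)² = 2.1156e-07 m²
L = m/(density·A) = 0.276/(2740×2.1156e-07) = 476.1 m
R = ρL/A = (2.75×10^-8)(476.1)/(2.1156e-07) = 61.89 Ω
V = IR = 6.05 × 61.89 = 374 V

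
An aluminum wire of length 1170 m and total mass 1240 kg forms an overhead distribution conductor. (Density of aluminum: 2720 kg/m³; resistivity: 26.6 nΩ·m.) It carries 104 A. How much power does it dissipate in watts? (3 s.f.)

ρ = 26.6 nΩ·m = 2.66×10^-8 Ω·m
A = m/(density·L) = 1240/(2720×1170) = 3.8964e-04 m²
R = ρL/A = (2.66×10^-8)(1170)/(3.8964e-04) = 0.07987 Ω
P = I²R = (104)² × 0.07987 = 864 W

864 W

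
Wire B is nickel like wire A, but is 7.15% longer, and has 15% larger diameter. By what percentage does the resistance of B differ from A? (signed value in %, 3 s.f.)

-19.0%

R ∝ L/d², so R_B/R_A = (1 + 7.15/100) × (1 + 15/100)⁻²
= 1.071 × 0.7561 = 0.8102
(R_B − R_A)/R_A = 0.8102 − 1 = -19.0%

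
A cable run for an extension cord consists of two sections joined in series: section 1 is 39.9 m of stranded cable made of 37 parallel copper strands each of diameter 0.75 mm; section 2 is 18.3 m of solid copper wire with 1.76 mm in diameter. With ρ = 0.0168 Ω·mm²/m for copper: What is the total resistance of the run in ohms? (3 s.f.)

ρ = 0.0168 Ω·mm²/m = 1.68×10^-8 Ω·m
Section 1: A_strand = π(3.7500e-04)² = 4.418e-07 m²; R₁ = ρL/(N·A_s) = (1.68×10^-8)(39.9)/(37×4.418e-07) = 0.04101 Ω
Section 2: A = π(d/2)² = π(8.8000e-04 m)² = 2.433e-06 m²
R₂ = (1.68×10^-8)(18.3)/(2.433e-06) = 0.1264 Ω
R = R₁ + R₂ = 0.167 Ω

0.167 Ω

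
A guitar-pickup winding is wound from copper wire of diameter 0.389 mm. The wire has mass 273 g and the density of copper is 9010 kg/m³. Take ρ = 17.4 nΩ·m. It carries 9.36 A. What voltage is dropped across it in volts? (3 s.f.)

349 V

ρ = 17.4 nΩ·m = 1.74×10^-8 Ω·m
A = π(d/2)² = π(1.9450e-04 m)² = 1.1885e-07 m²
L = m/(density·A) = 0.273/(9010×1.1885e-07) = 254.9 m
R = ρL/A = (1.74×10^-8)(254.9)/(1.1885e-07) = 37.33 Ω
V = IR = 9.36 × 37.33 = 349 V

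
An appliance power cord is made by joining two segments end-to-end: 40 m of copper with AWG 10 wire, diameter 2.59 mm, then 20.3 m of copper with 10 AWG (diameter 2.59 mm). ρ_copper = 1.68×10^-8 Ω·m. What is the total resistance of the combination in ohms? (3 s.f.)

Segment 1: A = π(2.59/2 mm)² = π(1.2950e-03 m)² = 5.269e-06 m²
R₁ = ρL/A = (1.68×10^-8)(40)/(5.269e-06) = 0.1275 Ω
Segment 2: A = π(2.59/2 mm)² = π(1.2950e-03 m)² = 5.269e-06 m²
R₂ = (1.68×10^-8)(20.3)/(5.269e-06) = 0.06473 Ω
R = R₁ + R₂ = 0.192 Ω

0.192 Ω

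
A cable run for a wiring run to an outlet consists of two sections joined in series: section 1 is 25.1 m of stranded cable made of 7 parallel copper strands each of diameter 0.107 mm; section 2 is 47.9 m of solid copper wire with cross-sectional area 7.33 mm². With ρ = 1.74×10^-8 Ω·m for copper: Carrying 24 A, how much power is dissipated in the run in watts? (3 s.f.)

Section 1: A_strand = π(5.3500e-05)² = 8.992e-09 m²; R₁ = ρL/(N·A_s) = (1.74×10^-8)(25.1)/(7×8.992e-09) = 6.939 Ω
Section 2: A = 7.33 mm² = 7.330e-06 m²
R₂ = (1.74×10^-8)(47.9)/(7.330e-06) = 0.1137 Ω
R = R₁ + R₂ = 7.052 Ω
P = I²R = (24)² × 7.052 = 4060 W

4060 W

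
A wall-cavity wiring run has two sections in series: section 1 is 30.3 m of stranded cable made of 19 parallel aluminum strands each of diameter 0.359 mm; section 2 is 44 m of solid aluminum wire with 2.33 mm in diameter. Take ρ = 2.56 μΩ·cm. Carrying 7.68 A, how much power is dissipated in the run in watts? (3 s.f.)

39.4 W

ρ = 2.56 μΩ·cm = 2.56×10^-8 Ω·m
Section 1: A_strand = π(1.7950e-04)² = 1.012e-07 m²; R₁ = ρL/(N·A_s) = (2.56×10^-8)(30.3)/(19×1.012e-07) = 0.4033 Ω
Section 2: A = π(d/2)² = π(1.1650e-03 m)² = 4.264e-06 m²
R₂ = (2.56×10^-8)(44)/(4.264e-06) = 0.2642 Ω
R = R₁ + R₂ = 0.6675 Ω
P = I²R = (7.68)² × 0.6675 = 39.4 W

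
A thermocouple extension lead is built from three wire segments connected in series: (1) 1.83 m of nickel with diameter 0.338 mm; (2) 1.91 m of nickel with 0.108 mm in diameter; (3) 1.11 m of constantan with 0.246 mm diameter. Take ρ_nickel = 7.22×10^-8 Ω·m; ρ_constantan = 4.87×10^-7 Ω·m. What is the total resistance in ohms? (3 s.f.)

27.9 Ω

Seg 1: A = π(d/2)² = π(1.6900e-04 m)² = 8.973e-08 m²
R_1 = (7.22×10^-8)(1.83)/(8.973e-08) = 1.473 Ω
Seg 2: A = π(d/2)² = π(5.4000e-05 m)² = 9.161e-09 m²
R_2 = (7.22×10^-8)(1.91)/(9.161e-09) = 15.05 Ω
Seg 3: A = π(d/2)² = π(1.2300e-04 m)² = 4.753e-08 m²
R_3 = (4.87×10^-7)(1.11)/(4.753e-08) = 11.37 Ω
R_total = R_1 + R_2 + R_3 = 27.9 Ω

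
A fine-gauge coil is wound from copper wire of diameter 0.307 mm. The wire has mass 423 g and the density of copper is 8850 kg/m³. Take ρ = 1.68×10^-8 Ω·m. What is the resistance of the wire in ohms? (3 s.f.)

147 Ω

A = π(d/2)² = π(1.5350e-04 m)² = 7.4023e-08 m²
L = m/(density·A) = 0.423/(8850×7.4023e-08) = 645.7 m
R = ρL/A = (1.68×10^-8)(645.7)/(7.4023e-08) = 147 Ω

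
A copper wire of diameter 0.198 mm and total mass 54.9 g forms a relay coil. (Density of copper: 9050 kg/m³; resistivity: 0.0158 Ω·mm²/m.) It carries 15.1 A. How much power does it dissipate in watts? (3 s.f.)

23100 W

ρ = 0.0158 Ω·mm²/m = 1.58×10^-8 Ω·m
A = π(d/2)² = π(9.9000e-05 m)² = 3.0791e-08 m²
L = m/(density·A) = 0.0549/(9050×3.0791e-08) = 197 m
R = ρL/A = (1.58×10^-8)(197)/(3.0791e-08) = 101.1 Ω
P = I²R = (15.1)² × 101.1 = 23100 W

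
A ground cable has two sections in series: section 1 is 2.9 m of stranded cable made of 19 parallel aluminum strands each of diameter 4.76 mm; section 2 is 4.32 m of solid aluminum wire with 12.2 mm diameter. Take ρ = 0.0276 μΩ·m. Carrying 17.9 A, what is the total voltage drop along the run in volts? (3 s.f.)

0.0225 V

ρ = 0.0276 μΩ·m = 2.76×10^-8 Ω·m
Section 1: A_strand = π(2.3800e-03)² = 1.780e-05 m²; R₁ = ρL/(N·A_s) = (2.76×10^-8)(2.9)/(19×1.780e-05) = 2.367×10^-4 Ω
Section 2: A = π(d/2)² = π(6.1000e-03 m)² = 1.169e-04 m²
R₂ = (2.76×10^-8)(4.32)/(1.169e-04) = 0.00102 Ω
R = R₁ + R₂ = 0.001257 Ω
V = IR = 17.9 × 0.001257 = 0.0225 V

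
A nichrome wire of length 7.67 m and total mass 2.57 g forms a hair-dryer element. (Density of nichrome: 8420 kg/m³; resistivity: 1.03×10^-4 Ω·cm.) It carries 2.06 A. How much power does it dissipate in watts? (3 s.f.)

ρ = 1.03×10^-4 Ω·cm = 1.03×10^-6 Ω·m
A = m/(density·L) = 0.00257/(8420×7.67) = 3.9795e-08 m²
R = ρL/A = (1.03×10^-6)(7.67)/(3.9795e-08) = 198.5 Ω
P = I²R = (2.06)² × 198.5 = 842 W

842 W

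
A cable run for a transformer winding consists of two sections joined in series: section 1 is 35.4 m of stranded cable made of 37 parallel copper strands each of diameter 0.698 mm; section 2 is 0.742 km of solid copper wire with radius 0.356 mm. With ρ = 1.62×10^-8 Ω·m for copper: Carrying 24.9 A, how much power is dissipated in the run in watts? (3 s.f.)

Section 1: A_strand = π(3.4900e-04)² = 3.826e-07 m²; R₁ = ρL/(N·A_s) = (1.62×10^-8)(35.4)/(37×3.826e-07) = 0.04051 Ω
Section 2: A = πr² = π(3.5600e-04 m)² = 3.982e-07 m²
R₂ = (1.62×10^-8)(742)/(3.982e-07) = 30.19 Ω
R = R₁ + R₂ = 30.23 Ω
P = I²R = (24.9)² × 30.23 = 18700 W

18700 W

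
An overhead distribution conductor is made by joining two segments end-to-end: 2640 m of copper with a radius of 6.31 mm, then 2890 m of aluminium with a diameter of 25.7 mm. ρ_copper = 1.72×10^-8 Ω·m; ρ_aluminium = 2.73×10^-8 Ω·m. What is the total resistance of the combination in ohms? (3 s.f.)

0.515 Ω

Segment 1: A = πr² = π(6.3100e-03 m)² = 1.251e-04 m²
R₁ = ρL/A = (1.72×10^-8)(2640)/(1.251e-04) = 0.363 Ω
Segment 2: A = π(d/2)² = π(1.2850e-02 m)² = 5.187e-04 m²
R₂ = (2.73×10^-8)(2890)/(5.187e-04) = 0.1521 Ω
R = R₁ + R₂ = 0.515 Ω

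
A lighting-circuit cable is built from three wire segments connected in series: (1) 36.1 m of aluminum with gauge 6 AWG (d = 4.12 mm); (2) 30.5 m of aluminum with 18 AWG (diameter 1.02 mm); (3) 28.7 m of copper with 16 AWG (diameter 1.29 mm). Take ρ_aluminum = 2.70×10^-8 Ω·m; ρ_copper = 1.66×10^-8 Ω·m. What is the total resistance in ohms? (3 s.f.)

Seg 1: A = π(4.12/2 mm)² = π(2.0600e-03 m)² = 1.333e-05 m²
R_1 = (2.70×10^-8)(36.1)/(1.333e-05) = 0.07311 Ω
Seg 2: A = π(1.02/2 mm)² = π(5.1000e-04 m)² = 8.171e-07 m²
R_2 = (2.70×10^-8)(30.5)/(8.171e-07) = 1.008 Ω
Seg 3: A = π(1.29/2 mm)² = π(6.4500e-04 m)² = 1.307e-06 m²
R_3 = (1.66×10^-8)(28.7)/(1.307e-06) = 0.3645 Ω
R_total = R_1 + R_2 + R_3 = 1.45 Ω

1.45 Ω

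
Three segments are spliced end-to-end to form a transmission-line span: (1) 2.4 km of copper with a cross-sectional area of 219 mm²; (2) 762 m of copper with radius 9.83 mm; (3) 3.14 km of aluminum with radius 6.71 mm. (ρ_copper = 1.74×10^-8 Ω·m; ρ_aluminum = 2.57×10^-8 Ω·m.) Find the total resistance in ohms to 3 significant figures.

0.805 Ω

Seg 1: A = 219 mm² = 2.190e-04 m²
R_1 = (1.74×10^-8)(2400)/(2.190e-04) = 0.1907 Ω
Seg 2: A = πr² = π(9.8300e-03 m)² = 3.036e-04 m²
R_2 = (1.74×10^-8)(762)/(3.036e-04) = 0.04368 Ω
Seg 3: A = πr² = π(6.7100e-03 m)² = 1.414e-04 m²
R_3 = (2.57×10^-8)(3140)/(1.414e-04) = 0.5705 Ω
R_total = R_1 + R_2 + R_3 = 0.805 Ω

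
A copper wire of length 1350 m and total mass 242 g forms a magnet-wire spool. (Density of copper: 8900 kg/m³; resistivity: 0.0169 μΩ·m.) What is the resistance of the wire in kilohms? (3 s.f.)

ρ = 0.0169 μΩ·m = 1.69×10^-8 Ω·m
A = m/(density·L) = 0.242/(8900×1350) = 2.0141e-08 m²
R = ρL/A = (1.69×10^-8)(1350)/(2.0141e-08) = 1.13 kΩ

1.13 kΩ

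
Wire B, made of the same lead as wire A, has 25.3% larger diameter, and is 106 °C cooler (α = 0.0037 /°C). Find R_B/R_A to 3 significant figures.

R ∝ ρL/d² with ρ ∝ (1+αΔT), so R_B/R_A = (1 + 25.3/100)⁻² × (1 − 0.0037×106)
= 0.6369 × 0.6078 = 0.387

0.387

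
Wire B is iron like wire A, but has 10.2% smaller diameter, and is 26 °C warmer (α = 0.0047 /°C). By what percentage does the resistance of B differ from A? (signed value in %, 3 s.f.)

R ∝ ρL/d² with ρ ∝ (1+αΔT), so R_B/R_A = (1 − 10.2/100)⁻² × (1 + 0.0047×26)
= 1.24 × 1.122 = 1.392
(R_B − R_A)/R_A = 1.392 − 1 = 39.2%

39.2%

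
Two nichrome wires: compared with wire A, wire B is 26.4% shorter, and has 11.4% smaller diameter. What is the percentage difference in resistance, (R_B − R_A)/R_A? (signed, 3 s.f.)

-6.24%

R ∝ L/d², so R_B/R_A = (1 − 26.4/100) × (1 − 11.4/100)⁻²
= 0.736 × 1.274 = 0.9376
(R_B − R_A)/R_A = 0.9376 − 1 = -6.24%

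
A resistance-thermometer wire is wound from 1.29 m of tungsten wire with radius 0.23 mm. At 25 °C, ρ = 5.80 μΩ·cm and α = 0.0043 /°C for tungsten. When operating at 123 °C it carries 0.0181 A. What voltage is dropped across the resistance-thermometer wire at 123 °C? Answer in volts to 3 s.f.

ρ = 5.80 μΩ·cm = 5.80×10^-8 Ω·m
A = πr² = π(2.3000e-04 m)² = 1.662e-07 m²
R₍25₎ = ρL/A = (5.80×10^-8)(1.29)/(1.662e-07) = 0.4502 Ω
R₍123₎ = R₍25₎(1 + αΔT) = 0.4502 × (1 + 0.0043×98) = 0.6399 Ω
V = IR = 0.0181 × 0.6399 = 0.0116 V

0.0116 V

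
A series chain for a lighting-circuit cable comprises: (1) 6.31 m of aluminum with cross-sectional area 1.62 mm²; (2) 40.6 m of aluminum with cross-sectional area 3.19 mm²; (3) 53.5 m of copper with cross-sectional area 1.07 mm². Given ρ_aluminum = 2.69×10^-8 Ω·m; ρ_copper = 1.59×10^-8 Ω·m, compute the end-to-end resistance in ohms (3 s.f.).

Seg 1: A = 1.62 mm² = 1.620e-06 m²
R_1 = (2.69×10^-8)(6.31)/(1.620e-06) = 0.1048 Ω
Seg 2: A = 3.19 mm² = 3.190e-06 m²
R_2 = (2.69×10^-8)(40.6)/(3.190e-06) = 0.3424 Ω
Seg 3: A = 1.07 mm² = 1.070e-06 m²
R_3 = (1.59×10^-8)(53.5)/(1.070e-06) = 0.795 Ω
R_total = R_1 + R_2 + R_3 = 1.24 Ω

1.24 Ω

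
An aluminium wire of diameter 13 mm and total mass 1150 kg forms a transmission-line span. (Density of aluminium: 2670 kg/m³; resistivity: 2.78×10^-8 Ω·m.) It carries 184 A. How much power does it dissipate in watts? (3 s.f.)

A = π(d/2)² = π(6.5000e-03 m)² = 1.3273e-04 m²
L = m/(density·A) = 1150/(2670×1.3273e-04) = 3245 m
R = ρL/A = (2.78×10^-8)(3245)/(1.3273e-04) = 0.6796 Ω
P = I²R = (184)² × 0.6796 = 23000 W

23000 W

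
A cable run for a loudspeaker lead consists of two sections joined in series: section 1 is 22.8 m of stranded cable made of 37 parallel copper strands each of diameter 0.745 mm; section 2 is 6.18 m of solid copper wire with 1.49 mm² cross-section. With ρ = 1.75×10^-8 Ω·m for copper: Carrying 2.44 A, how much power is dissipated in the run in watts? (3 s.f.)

0.579 W

Section 1: A_strand = π(3.7250e-04)² = 4.359e-07 m²; R₁ = ρL/(N·A_s) = (1.75×10^-8)(22.8)/(37×4.359e-07) = 0.02474 Ω
Section 2: A = 1.49 mm² = 1.490e-06 m²
R₂ = (1.75×10^-8)(6.18)/(1.490e-06) = 0.07258 Ω
R = R₁ + R₂ = 0.09732 Ω
P = I²R = (2.44)² × 0.09732 = 0.579 W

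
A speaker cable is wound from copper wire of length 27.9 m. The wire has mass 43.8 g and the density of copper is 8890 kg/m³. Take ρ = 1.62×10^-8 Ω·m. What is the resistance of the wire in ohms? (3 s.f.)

2.56 Ω

A = m/(density·L) = 0.0438/(8890×27.9) = 1.7659e-07 m²
R = ρL/A = (1.62×10^-8)(27.9)/(1.7659e-07) = 2.56 Ω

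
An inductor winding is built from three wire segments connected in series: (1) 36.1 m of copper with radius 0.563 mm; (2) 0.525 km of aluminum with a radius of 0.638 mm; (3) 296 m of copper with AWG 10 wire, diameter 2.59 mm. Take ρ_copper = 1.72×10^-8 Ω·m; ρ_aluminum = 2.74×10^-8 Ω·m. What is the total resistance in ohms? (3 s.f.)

Seg 1: A = πr² = π(5.6300e-04 m)² = 9.958e-07 m²
R_1 = (1.72×10^-8)(36.1)/(9.958e-07) = 0.6235 Ω
Seg 2: A = πr² = π(6.3800e-04 m)² = 1.279e-06 m²
R_2 = (2.74×10^-8)(525)/(1.279e-06) = 11.25 Ω
Seg 3: A = π(2.59/2 mm)² = π(1.2950e-03 m)² = 5.269e-06 m²
R_3 = (1.72×10^-8)(296)/(5.269e-06) = 0.9663 Ω
R_total = R_1 + R_2 + R_3 = 12.8 Ω

12.8 Ω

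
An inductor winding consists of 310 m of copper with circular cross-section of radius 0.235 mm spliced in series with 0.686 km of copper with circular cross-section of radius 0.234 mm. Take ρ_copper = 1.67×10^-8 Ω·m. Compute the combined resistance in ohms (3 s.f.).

Segment 1: A = πr² = π(2.3500e-04 m)² = 1.735e-07 m²
R₁ = ρL/A = (1.67×10^-8)(310)/(1.735e-07) = 29.84 Ω
Segment 2: A = πr² = π(2.3400e-04 m)² = 1.720e-07 m²
R₂ = (1.67×10^-8)(686)/(1.720e-07) = 66.6 Ω
R = R₁ + R₂ = 96.4 Ω

96.4 Ω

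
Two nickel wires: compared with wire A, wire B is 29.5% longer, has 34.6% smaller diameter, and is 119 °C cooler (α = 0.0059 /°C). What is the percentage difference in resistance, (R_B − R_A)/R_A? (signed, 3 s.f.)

-9.80%

R ∝ ρL/d² with ρ ∝ (1+αΔT), so R_B/R_A = (1 + 29.5/100) × (1 − 34.6/100)⁻² × (1 − 0.0059×119)
= 1.295 × 2.338 × 0.2979 = 0.902
(R_B − R_A)/R_A = 0.902 − 1 = -9.80%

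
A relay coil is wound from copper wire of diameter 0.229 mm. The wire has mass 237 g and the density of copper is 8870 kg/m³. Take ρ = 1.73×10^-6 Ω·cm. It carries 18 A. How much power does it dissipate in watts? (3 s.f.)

88300 W

ρ = 1.73×10^-6 Ω·cm = 1.73×10^-8 Ω·m
A = π(d/2)² = π(1.1450e-04 m)² = 4.1187e-08 m²
L = m/(density·A) = 0.237/(8870×4.1187e-08) = 648.7 m
R = ρL/A = (1.73×10^-8)(648.7)/(4.1187e-08) = 272.5 Ω
P = I²R = (18)² × 272.5 = 88300 W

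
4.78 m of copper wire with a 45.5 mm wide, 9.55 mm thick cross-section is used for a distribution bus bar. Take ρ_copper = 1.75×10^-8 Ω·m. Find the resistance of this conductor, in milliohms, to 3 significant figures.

A = 45.5 × 9.55 mm² = 435 mm² = 4.345e-04 m²
R = ρL/A = (1.75×10^-8)(4.78 m)/(4.345e-04 m²) = 0.193 mΩ

0.193 mΩ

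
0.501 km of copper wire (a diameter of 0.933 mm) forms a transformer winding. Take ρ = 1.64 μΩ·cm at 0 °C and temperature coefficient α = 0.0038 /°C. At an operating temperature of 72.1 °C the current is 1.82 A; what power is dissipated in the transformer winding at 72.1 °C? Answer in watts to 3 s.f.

50.7 W

ρ = 1.64 μΩ·cm = 1.64×10^-8 Ω·m
A = π(d/2)² = π(4.6650e-04 m)² = 6.837e-07 m²
R₍0₎ = ρL/A = (1.64×10^-8)(501)/(6.837e-07) = 12.02 Ω
R₍72.1₎ = R₍0₎(1 + αΔT) = 12.02 × (1 + 0.0038×72.1) = 15.31 Ω
P = I²R = (1.82)² × 15.31 = 50.7 W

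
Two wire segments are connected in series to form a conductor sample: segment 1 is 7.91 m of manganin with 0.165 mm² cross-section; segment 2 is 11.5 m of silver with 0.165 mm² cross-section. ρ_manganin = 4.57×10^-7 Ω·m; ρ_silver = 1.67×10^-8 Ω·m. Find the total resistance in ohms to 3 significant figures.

Segment 1: A = 0.165 mm² = 1.650e-07 m²
R₁ = ρL/A = (4.57×10^-7)(7.91)/(1.650e-07) = 21.91 Ω
R₂ = (1.67×10^-8)(11.5)/(1.650e-07) = 1.164 Ω
R = R₁ + R₂ = 23.1 Ω

23.1 Ω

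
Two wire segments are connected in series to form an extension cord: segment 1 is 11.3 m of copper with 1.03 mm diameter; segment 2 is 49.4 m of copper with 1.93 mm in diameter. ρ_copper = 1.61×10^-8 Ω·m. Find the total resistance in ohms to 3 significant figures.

Segment 1: A = π(d/2)² = π(5.1500e-04 m)² = 8.332e-07 m²
R₁ = ρL/A = (1.61×10^-8)(11.3)/(8.332e-07) = 0.2183 Ω
Segment 2: A = π(d/2)² = π(9.6500e-04 m)² = 2.926e-06 m²
R₂ = (1.61×10^-8)(49.4)/(2.926e-06) = 0.2719 Ω
R = R₁ + R₂ = 0.490 Ω

0.490 Ω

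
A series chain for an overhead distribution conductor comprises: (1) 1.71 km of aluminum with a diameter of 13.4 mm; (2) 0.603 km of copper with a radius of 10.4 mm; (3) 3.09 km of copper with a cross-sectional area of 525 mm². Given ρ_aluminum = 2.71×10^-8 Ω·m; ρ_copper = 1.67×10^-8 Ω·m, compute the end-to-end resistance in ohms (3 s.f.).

Seg 1: A = π(d/2)² = π(6.7000e-03 m)² = 1.410e-04 m²
R_1 = (2.71×10^-8)(1710)/(1.410e-04) = 0.3286 Ω
Seg 2: A = πr² = π(1.0400e-02 m)² = 3.398e-04 m²
R_2 = (1.67×10^-8)(603)/(3.398e-04) = 0.02964 Ω
Seg 3: A = 525 mm² = 5.250e-04 m²
R_3 = (1.67×10^-8)(3090)/(5.250e-04) = 0.09829 Ω
R_total = R_1 + R_2 + R_3 = 0.457 Ω

0.457 Ω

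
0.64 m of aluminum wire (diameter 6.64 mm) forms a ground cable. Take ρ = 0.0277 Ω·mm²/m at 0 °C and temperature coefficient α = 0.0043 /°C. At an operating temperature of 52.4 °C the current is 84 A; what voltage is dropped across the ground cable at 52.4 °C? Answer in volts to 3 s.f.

0.0527 V

ρ = 0.0277 Ω·mm²/m = 2.77×10^-8 Ω·m
A = π(d/2)² = π(3.3200e-03 m)² = 3.463e-05 m²
R₍0₎ = ρL/A = (2.77×10^-8)(0.64)/(3.463e-05) = 5.120×10^-4 Ω
R₍52.4₎ = R₍0₎(1 + αΔT) = 5.120×10^-4 × (1 + 0.0043×52.4) = 6.273×10^-4 Ω
V = IR = 84 × 6.273×10^-4 = 0.0527 V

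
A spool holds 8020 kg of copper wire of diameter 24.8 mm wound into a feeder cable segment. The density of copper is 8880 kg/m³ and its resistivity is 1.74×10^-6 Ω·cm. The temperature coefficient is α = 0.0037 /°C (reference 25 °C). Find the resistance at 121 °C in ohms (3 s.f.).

0.0913 Ω

ρ = 1.74×10^-6 Ω·cm = 1.74×10^-8 Ω·m
A = π(d/2)² = π(1.2400e-02 m)² = 4.8305e-04 m²
L = m/(density·A) = 8020/(8880×4.8305e-04) = 1870 m
R = ρL/A = (1.74×10^-8)(1870)/(4.8305e-04) = 0.06735 Ω
R(121 °C) = 0.06735 × (1 + 0.0037×96) = 0.0913 Ω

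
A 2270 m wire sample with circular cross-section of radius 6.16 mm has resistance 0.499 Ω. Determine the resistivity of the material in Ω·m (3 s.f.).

2.62×10^-8 Ω·m

A = πr² = π(6.1600e-03 m)² = 1.192e-04 m²
ρ = RA/L = (0.499)(1.192e-04)/(2270) = 2.62×10^-8 Ω·m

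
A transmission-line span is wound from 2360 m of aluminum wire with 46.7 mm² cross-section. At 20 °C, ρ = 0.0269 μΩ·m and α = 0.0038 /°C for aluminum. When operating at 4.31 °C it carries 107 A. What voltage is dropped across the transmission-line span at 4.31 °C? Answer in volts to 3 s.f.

137 V

ρ = 0.0269 μΩ·m = 2.69×10^-8 Ω·m
A = 46.7 mm² = 4.670e-05 m²
R₍20₎ = ρL/A = (2.69×10^-8)(2360)/(4.670e-05) = 1.359 Ω
R₍4.31₎ = R₍20₎(1 + αΔT) = 1.359 × (1 + 0.0038×-15.7) = 1.278 Ω
V = IR = 107 × 1.278 = 137 V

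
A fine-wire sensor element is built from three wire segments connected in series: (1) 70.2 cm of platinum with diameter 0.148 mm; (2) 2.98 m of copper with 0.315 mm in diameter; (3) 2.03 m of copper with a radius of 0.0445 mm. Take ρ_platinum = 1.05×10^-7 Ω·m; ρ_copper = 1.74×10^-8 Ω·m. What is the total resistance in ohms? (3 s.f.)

Seg 1: A = π(d/2)² = π(7.4000e-05 m)² = 1.720e-08 m²
R_1 = (1.05×10^-7)(0.702)/(1.720e-08) = 4.285 Ω
Seg 2: A = π(d/2)² = π(1.5750e-04 m)² = 7.793e-08 m²
R_2 = (1.74×10^-8)(2.98)/(7.793e-08) = 0.6654 Ω
Seg 3: A = πr² = π(4.4500e-05 m)² = 6.221e-09 m²
R_3 = (1.74×10^-8)(2.03)/(6.221e-09) = 5.678 Ω
R_total = R_1 + R_2 + R_3 = 10.6 Ω

10.6 Ω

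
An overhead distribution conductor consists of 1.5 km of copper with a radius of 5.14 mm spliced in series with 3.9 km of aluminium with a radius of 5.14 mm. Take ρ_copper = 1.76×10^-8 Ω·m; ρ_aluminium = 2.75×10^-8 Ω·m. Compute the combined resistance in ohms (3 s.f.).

Segment 1: A = πr² = π(5.1400e-03 m)² = 8.300e-05 m²
R₁ = ρL/A = (1.76×10^-8)(1500)/(8.300e-05) = 0.3181 Ω
R₂ = (2.75×10^-8)(3900)/(8.300e-05) = 1.292 Ω
R = R₁ + R₂ = 1.61 Ω

1.61 Ω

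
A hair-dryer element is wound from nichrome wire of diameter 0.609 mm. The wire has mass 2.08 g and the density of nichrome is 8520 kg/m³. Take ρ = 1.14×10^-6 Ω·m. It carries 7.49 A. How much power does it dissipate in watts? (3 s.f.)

184 W

A = π(d/2)² = π(3.0450e-04 m)² = 2.9129e-07 m²
L = m/(density·A) = 0.00208/(8520×2.9129e-07) = 0.8381 m
R = ρL/A = (1.14×10^-6)(0.8381)/(2.9129e-07) = 3.28 Ω
P = I²R = (7.49)² × 3.28 = 184 W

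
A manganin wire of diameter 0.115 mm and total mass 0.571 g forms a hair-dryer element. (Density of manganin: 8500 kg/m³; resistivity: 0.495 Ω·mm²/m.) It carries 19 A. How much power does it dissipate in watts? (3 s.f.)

1.11×10^5 W

ρ = 0.495 Ω·mm²/m = 4.95×10^-7 Ω·m
A = π(d/2)² = π(5.7500e-05 m)² = 1.0387e-08 m²
L = m/(density·A) = 5.710×10^-4/(8500×1.0387e-08) = 6.467 m
R = ρL/A = (4.95×10^-7)(6.467)/(1.0387e-08) = 308.2 Ω
P = I²R = (19)² × 308.2 = 1.11×10^5 W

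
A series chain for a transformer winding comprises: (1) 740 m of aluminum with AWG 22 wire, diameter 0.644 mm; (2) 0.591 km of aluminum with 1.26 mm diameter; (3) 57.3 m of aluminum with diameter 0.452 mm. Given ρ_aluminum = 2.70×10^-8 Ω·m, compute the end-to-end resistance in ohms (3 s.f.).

83.8 Ω

Seg 1: A = π(0.644/2 mm)² = π(3.2200e-04 m)² = 3.257e-07 m²
R_1 = (2.70×10^-8)(740)/(3.257e-07) = 61.34 Ω
Seg 2: A = π(d/2)² = π(6.3000e-04 m)² = 1.247e-06 m²
R_2 = (2.70×10^-8)(591)/(1.247e-06) = 12.8 Ω
Seg 3: A = π(d/2)² = π(2.2600e-04 m)² = 1.605e-07 m²
R_3 = (2.70×10^-8)(57.3)/(1.605e-07) = 9.642 Ω
R_total = R_1 + R_2 + R_3 = 83.8 Ω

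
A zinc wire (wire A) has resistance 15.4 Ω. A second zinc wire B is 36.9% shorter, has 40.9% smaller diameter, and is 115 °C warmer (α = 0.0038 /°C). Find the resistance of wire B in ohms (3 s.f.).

40.0 Ω

R ∝ ρL/d² with ρ ∝ (1+αΔT), so R_B/R_A = (1 − 36.9/100) × (1 − 40.9/100)⁻² × (1 + 0.0038×115)
= 0.631 × 2.863 × 1.437 = 2.596
R_B = 2.596 × 15.4 = 40.0 Ω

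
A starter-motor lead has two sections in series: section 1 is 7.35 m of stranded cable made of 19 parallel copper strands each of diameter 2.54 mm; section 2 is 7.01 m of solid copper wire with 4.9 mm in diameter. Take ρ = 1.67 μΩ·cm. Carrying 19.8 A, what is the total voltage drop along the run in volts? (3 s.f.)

0.148 V

ρ = 1.67 μΩ·cm = 1.67×10^-8 Ω·m
Section 1: A_strand = π(1.2700e-03)² = 5.067e-06 m²; R₁ = ρL/(N·A_s) = (1.67×10^-8)(7.35)/(19×5.067e-06) = 0.001275 Ω
Section 2: A = π(d/2)² = π(2.4500e-03 m)² = 1.886e-05 m²
R₂ = (1.67×10^-8)(7.01)/(1.886e-05) = 0.006208 Ω
R = R₁ + R₂ = 0.007483 Ω
V = IR = 19.8 × 0.007483 = 0.148 V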